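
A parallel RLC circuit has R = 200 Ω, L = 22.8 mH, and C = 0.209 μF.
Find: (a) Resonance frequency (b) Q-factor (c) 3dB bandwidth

Step 1 — Resonance: ω₀ = 1/√(LC) = 1/√(0.0228·2.09e-07) = 1.449e+04 rad/s.
Step 2 — f₀ = ω₀/(2π) = 2306 Hz.
Step 3 — Parallel Q: Q = R/(ω₀L) = 200/(1.449e+04·0.0228) = 0.6055.
Step 4 — Bandwidth: Δω = ω₀/Q = 2.392e+04 rad/s; BW = Δω/(2π) = 3808 Hz.

(a) f₀ = 2306 Hz  (b) Q = 0.6055  (c) BW = 3808 Hz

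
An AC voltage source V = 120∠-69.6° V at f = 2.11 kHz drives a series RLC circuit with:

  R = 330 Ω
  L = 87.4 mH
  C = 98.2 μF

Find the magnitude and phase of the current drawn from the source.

Step 1 — Angular frequency: ω = 2π·f = 2π·2110 = 1.326e+04 rad/s.
Step 2 — Component impedances:
  R: Z = R = 330 Ω
  L: Z = jωL = j·1.326e+04·0.0874 = 0 + j1159 Ω
  C: Z = 1/(jωC) = -j/(ω·C) = 0 - j0.7681 Ω
Step 3 — Series combination: Z_total = R + L + C = 330 + j1158 Ω = 1204∠74.1° Ω.
Step 4 — Source phasor: V = 120∠-69.6° V = 41.83 - j112.5 V.
Step 5 — Ohm's law: I = V / Z_total = (41.83 - j112.5) / (330 + j1158) = -0.08031 - j0.05901 A.
Step 6 — Convert to polar: |I| = 0.09966 A, ∠I = -143.7°.

I = 0.09966∠-143.7° A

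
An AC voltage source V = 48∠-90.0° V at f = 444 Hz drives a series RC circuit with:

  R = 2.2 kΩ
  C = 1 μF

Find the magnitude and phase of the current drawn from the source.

Step 1 — Angular frequency: ω = 2π·f = 2π·444 = 2790 rad/s.
Step 2 — Component impedances:
  R: Z = R = 2200 Ω
  C: Z = 1/(jωC) = -j/(ω·C) = 0 - j358.5 Ω
Step 3 — Series combination: Z_total = R + C = 2200 - j358.5 Ω = 2229∠-9.3° Ω.
Step 4 — Source phasor: V = 48∠-90.0° V = 0 - j48 V.
Step 5 — Ohm's law: I = V / Z_total = (0 - j48) / (2200 - j358.5) = 0.003463 - j0.02125 A.
Step 6 — Convert to polar: |I| = 0.02153 A, ∠I = -80.7°.

I = 0.02153∠-80.7° A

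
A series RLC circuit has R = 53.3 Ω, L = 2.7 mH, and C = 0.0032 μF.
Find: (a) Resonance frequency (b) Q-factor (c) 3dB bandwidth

Step 1 — Resonance: ω₀ = 1/√(LC) = 1/√(0.0027·3.2e-09) = 3.402e+05 rad/s.
Step 2 — f₀ = ω₀/(2π) = 5.415e+04 Hz.
Step 3 — Series Q: Q = ω₀L/R = 3.402e+05·0.0027/53.3 = 17.23.
Step 4 — Bandwidth: Δω = ω₀/Q = 1.974e+04 rad/s; BW = Δω/(2π) = 3142 Hz.

(a) f₀ = 5.415e+04 Hz  (b) Q = 17.23  (c) BW = 3142 Hz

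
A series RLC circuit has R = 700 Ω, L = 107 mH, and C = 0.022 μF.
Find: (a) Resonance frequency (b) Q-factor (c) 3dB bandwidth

Step 1 — Resonance: ω₀ = 1/√(LC) = 1/√(0.107·2.2e-08) = 2.061e+04 rad/s.
Step 2 — f₀ = ω₀/(2π) = 3280 Hz.
Step 3 — Series Q: Q = ω₀L/R = 2.061e+04·0.107/700 = 3.151.
Step 4 — Bandwidth: Δω = ω₀/Q = 6542 rad/s; BW = Δω/(2π) = 1041 Hz.

(a) f₀ = 3280 Hz  (b) Q = 3.151  (c) BW = 1041 Hz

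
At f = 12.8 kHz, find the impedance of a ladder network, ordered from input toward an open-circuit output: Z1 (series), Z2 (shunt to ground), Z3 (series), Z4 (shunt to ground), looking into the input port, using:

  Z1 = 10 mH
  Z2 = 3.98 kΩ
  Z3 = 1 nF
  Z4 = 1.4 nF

Step 1 — Angular frequency: ω = 2π·f = 2π·1.28e+04 = 8.042e+04 rad/s.
Step 2 — Component impedances:
  Z1: Z = jωL = j·8.042e+04·0.01 = 0 + j804.2 Ω
  Z2: Z = R = 3980 Ω
  Z3: Z = 1/(jωC) = -j/(ω·C) = 0 - j1.243e+04 Ω
  Z4: Z = 1/(jωC) = -j/(ω·C) = 0 - j8881 Ω
Step 3 — Ladder network (open output): work backward from the far end, alternating series and parallel combinations. Z_in = 3846 + j86.14 Ω = 3847∠1.3° Ω.

Z = 3846 + j86.14 Ω = 3847∠1.3° Ω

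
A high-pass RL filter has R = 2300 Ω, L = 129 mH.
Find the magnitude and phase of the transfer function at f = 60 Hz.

Step 1 — Angular frequency: ω = 2π·60 = 377 rad/s.
Step 2 — Transfer function: H(jω) = jωL/(R + jωL).
Step 3 — Numerator jωL = j·48.63; denominator R + jωL = 2300 + j48.63.
Step 4 — H = 0.0004469 + j0.02113.
Step 5 — Magnitude: |H| = 0.02114 (-33.5 dB); phase: φ = 88.8°.

|H| = 0.02114 (-33.5 dB), φ = 88.8°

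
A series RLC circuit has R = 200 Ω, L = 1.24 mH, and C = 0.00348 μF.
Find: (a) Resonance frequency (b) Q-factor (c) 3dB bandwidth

Step 1 — Resonance: ω₀ = 1/√(LC) = 1/√(0.00124·3.48e-09) = 4.814e+05 rad/s.
Step 2 — f₀ = ω₀/(2π) = 7.662e+04 Hz.
Step 3 — Series Q: Q = ω₀L/R = 4.814e+05·0.00124/200 = 2.985.
Step 4 — Bandwidth: Δω = ω₀/Q = 1.613e+05 rad/s; BW = Δω/(2π) = 2.567e+04 Hz.

(a) f₀ = 7.662e+04 Hz  (b) Q = 2.985  (c) BW = 2.567e+04 Hz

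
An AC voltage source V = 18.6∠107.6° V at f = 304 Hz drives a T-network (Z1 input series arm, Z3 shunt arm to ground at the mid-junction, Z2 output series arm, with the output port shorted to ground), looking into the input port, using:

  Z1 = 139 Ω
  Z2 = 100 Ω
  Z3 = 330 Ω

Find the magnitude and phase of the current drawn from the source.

Step 1 — Angular frequency: ω = 2π·f = 2π·304 = 1910 rad/s.
Step 2 — Component impedances:
  Z1: Z = R = 139 Ω
  Z2: Z = R = 100 Ω
  Z3: Z = R = 330 Ω
Step 3 — With the output port shorted to ground, the output series arm Z2 runs from the junction to ground; the shunt arm Z3 also runs from the junction to ground. They appear in parallel: Z3 || Z2 = 76.74 Ω.
Step 4 — Series with input arm Z1: Z_in = Z1 + (Z3 || Z2) = 215.7 Ω = 215.7∠0.0° Ω.
Step 5 — Source phasor: V = 18.6∠107.6° V = -5.624 + j17.73 V.
Step 6 — Ohm's law: I = V / Z_total = (-5.624 + j17.73) / (215.7) = -0.02607 + j0.08218 A.
Step 7 — Convert to polar: |I| = 0.08621 A, ∠I = 107.6°.

I = 0.08621∠107.6° A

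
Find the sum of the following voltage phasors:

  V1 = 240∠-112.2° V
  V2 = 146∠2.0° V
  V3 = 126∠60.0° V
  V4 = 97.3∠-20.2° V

Step 1 — Convert each phasor to rectangular form:
  V1 = 240·(cos(-112.2°) + j·sin(-112.2°)) = -90.68 - j222.2 V
  V2 = 146·(cos(2.0°) + j·sin(2.0°)) = 145.9 + j5.095 V
  V3 = 126·(cos(60.0°) + j·sin(60.0°)) = 63 + j109.1 V
  V4 = 97.3·(cos(-20.2°) + j·sin(-20.2°)) = 91.32 - j33.6 V
Step 2 — Sum components: V_total = 209.5 - j141.6 V.
Step 3 — Convert to polar: |V_total| = 252.9 V, ∠V_total = -34.0°.

V_total = 252.9∠-34.0° V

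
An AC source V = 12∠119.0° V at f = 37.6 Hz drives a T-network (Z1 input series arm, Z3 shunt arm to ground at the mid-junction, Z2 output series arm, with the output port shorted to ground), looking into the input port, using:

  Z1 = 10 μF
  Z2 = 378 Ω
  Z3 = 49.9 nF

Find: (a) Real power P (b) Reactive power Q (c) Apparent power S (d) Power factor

Step 1 — Angular frequency: ω = 2π·f = 2π·37.6 = 236.2 rad/s.
Step 2 — Component impedances:
  Z1: Z = 1/(jωC) = -j/(ω·C) = 0 - j423.3 Ω
  Z2: Z = R = 378 Ω
  Z3: Z = 1/(jωC) = -j/(ω·C) = 0 - j8.483e+04 Ω
Step 3 — With the output port shorted to ground, the output series arm Z2 runs from the junction to ground; the shunt arm Z3 also runs from the junction to ground. They appear in parallel: Z3 || Z2 = 378 - j1.684 Ω.
Step 4 — Series with input arm Z1: Z_in = Z1 + (Z3 || Z2) = 378 - j425 Ω = 568.8∠-48.3° Ω.
Step 5 — Source phasor: V = 12∠119.0° V = -5.818 + j10.5 V.
Step 6 — Current: I = V / Z = -0.02059 + j0.004621 A = 0.0211∠167.3° A.
Step 7 — Complex power: S = V·I* = 0.1683 - j0.1892 VA.
Step 8 — Real power: P = Re(S) = 0.1683 W.
Step 9 — Reactive power: Q = Im(S) = -0.1892 VAR.
Step 10 — Apparent power: |S| = 0.2532 VA.
Step 11 — Power factor: PF = P/|S| = 0.6646 (leading).

(a) P = 0.1683 W  (b) Q = -0.1892 VAR  (c) S = 0.2532 VA  (d) PF = 0.6646 (leading)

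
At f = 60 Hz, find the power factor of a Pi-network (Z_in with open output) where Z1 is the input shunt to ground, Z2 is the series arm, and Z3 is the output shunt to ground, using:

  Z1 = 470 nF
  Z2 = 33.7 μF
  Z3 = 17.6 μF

Step 1 — Angular frequency: ω = 2π·f = 2π·60 = 377 rad/s.
Step 2 — Component impedances:
  Z1: Z = 1/(jωC) = -j/(ω·C) = 0 - j5644 Ω
  Z2: Z = 1/(jωC) = -j/(ω·C) = 0 - j78.71 Ω
  Z3: Z = 1/(jωC) = -j/(ω·C) = 0 - j150.7 Ω
Step 3 — With open output, the series arm Z2 and the output shunt Z3 appear in series to ground: Z2 + Z3 = 0 - j229.4 Ω.
Step 4 — Parallel with input shunt Z1: Z_in = Z1 || (Z2 + Z3) = 0 - j220.5 Ω = 220.5∠-90.0° Ω.
Step 5 — Power factor: PF = cos(φ) = Re(Z)/|Z| = 0/220.5 = 0.
Step 6 — Type: Im(Z) = -220.5 ⇒ leading (phase φ = -90.0°).

PF = 0 (leading, φ = -90.0°)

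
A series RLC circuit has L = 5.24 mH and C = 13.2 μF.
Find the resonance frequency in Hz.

Step 1 — Resonance condition Im(Z)=0 gives ω₀ = 1/√(LC).
Step 2 — ω₀ = 1/√(0.00524·1.32e-05) = 3802 rad/s.
Step 3 — f₀ = ω₀/(2π) = 605.2 Hz.

f₀ = 605.2 Hz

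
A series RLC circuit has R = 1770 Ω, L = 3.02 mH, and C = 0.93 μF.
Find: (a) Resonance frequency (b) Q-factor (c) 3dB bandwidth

Step 1 — Resonance condition Im(Z)=0 gives ω₀ = 1/√(LC).
Step 2 — ω₀ = 1/√(0.00302·9.3e-07) = 1.887e+04 rad/s.
Step 3 — f₀ = ω₀/(2π) = 3003 Hz.
Step 4 — Series Q: Q = ω₀L/R = 1.887e+04·0.00302/1770 = 0.0322.
Step 5 — 3dB bandwidth: Δω = ω₀/Q = 5.861e+05 rad/s; BW = Δω/(2π) = 9.328e+04 Hz.

(a) f₀ = 3003 Hz  (b) Q = 0.0322  (c) BW = 9.328e+04 Hz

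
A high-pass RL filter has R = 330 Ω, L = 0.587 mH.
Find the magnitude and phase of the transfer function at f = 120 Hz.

Step 1 — Angular frequency: ω = 2π·120 = 754 rad/s.
Step 2 — Transfer function: H(jω) = jωL/(R + jωL).
Step 3 — Numerator jωL = j·0.4426; denominator R + jωL = 330 + j0.4426.
Step 4 — H = 1.799e-06 + j0.001341.
Step 5 — Magnitude: |H| = 0.001341 (-57.5 dB); phase: φ = 89.9°.

|H| = 0.001341 (-57.5 dB), φ = 89.9°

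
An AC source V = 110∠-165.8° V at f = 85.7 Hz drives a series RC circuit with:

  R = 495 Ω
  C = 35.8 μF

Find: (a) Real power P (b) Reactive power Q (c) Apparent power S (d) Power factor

Step 1 — Angular frequency: ω = 2π·f = 2π·85.7 = 538.5 rad/s.
Step 2 — Component impedances:
  R: Z = R = 495 Ω
  C: Z = 1/(jωC) = -j/(ω·C) = 0 - j51.87 Ω
Step 3 — Series combination: Z_total = R + C = 495 - j51.87 Ω = 497.7∠-6.0° Ω.
Step 4 — Source phasor: V = 110∠-165.8° V = -106.6 - j26.98 V.
Step 5 — Current: I = V / Z = -0.2074 - j0.07625 A = 0.221∠-159.8° A.
Step 6 — Complex power: S = V·I* = 24.18 - j2.534 VA.
Step 7 — Real power: P = Re(S) = 24.18 W.
Step 8 — Reactive power: Q = Im(S) = -2.534 VAR.
Step 9 — Apparent power: |S| = 24.31 VA.
Step 10 — Power factor: PF = P/|S| = 0.9946 (leading).

(a) P = 24.18 W  (b) Q = -2.534 VAR  (c) S = 24.31 VA  (d) PF = 0.9946 (leading)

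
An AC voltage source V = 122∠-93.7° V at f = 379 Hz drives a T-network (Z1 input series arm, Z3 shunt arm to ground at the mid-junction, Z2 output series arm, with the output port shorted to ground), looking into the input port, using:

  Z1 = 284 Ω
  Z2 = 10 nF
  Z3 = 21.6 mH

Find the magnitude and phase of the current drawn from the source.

Step 1 — Angular frequency: ω = 2π·f = 2π·379 = 2381 rad/s.
Step 2 — Component impedances:
  Z1: Z = R = 284 Ω
  Z2: Z = 1/(jωC) = -j/(ω·C) = 0 - j4.199e+04 Ω
  Z3: Z = jωL = j·2381·0.0216 = 0 + j51.44 Ω
Step 3 — With the output port shorted to ground, the output series arm Z2 runs from the junction to ground; the shunt arm Z3 also runs from the junction to ground. They appear in parallel: Z3 || Z2 = 0 + j51.5 Ω.
Step 4 — Series with input arm Z1: Z_in = Z1 + (Z3 || Z2) = 284 + j51.5 Ω = 288.6∠10.3° Ω.
Step 5 — Source phasor: V = 122∠-93.7° V = -7.873 - j121.7 V.
Step 6 — Ohm's law: I = V / Z_total = (-7.873 - j121.7) / (284 + j51.5) = -0.1021 - j0.4102 A.
Step 7 — Convert to polar: |I| = 0.4227 A, ∠I = -104.0°.

I = 0.4227∠-104.0° A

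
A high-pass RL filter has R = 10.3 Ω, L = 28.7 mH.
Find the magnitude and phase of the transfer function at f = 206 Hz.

Step 1 — Angular frequency: ω = 2π·206 = 1294 rad/s.
Step 2 — Transfer function: H(jω) = jωL/(R + jωL).
Step 3 — Numerator jωL = j·37.15; denominator R + jωL = 10.3 + j37.15.
Step 4 — H = 0.9286 + j0.2575.
Step 5 — Magnitude: |H| = 0.9636 (-0.3 dB); phase: φ = 15.5°.

|H| = 0.9636 (-0.3 dB), φ = 15.5°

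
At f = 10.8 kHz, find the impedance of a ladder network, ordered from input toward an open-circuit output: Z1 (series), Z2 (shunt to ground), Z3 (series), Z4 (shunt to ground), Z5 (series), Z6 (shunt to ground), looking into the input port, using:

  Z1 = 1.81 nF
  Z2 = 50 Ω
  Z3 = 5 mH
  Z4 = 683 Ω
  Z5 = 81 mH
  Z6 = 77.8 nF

Step 1 — Angular frequency: ω = 2π·f = 2π·1.08e+04 = 6.786e+04 rad/s.
Step 2 — Component impedances:
  Z1: Z = 1/(jωC) = -j/(ω·C) = 0 - j8142 Ω
  Z2: Z = R = 50 Ω
  Z3: Z = jωL = j·6.786e+04·0.005 = 0 + j339.3 Ω
  Z4: Z = R = 683 Ω
  Z5: Z = jωL = j·6.786e+04·0.081 = 0 + j5497 Ω
  Z6: Z = 1/(jωC) = -j/(ω·C) = 0 - j189.4 Ω
Step 3 — Ladder network (open output): work backward from the far end, alternating series and parallel combinations. Z_in = 47.43 - j8140 Ω = 8140∠-89.7° Ω.

Z = 47.43 - j8140 Ω = 8140∠-89.7° Ω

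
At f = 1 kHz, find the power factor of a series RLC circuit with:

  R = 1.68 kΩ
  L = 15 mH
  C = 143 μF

Step 1 — Angular frequency: ω = 2π·f = 2π·1000 = 6283 rad/s.
Step 2 — Component impedances:
  R: Z = R = 1680 Ω
  L: Z = jωL = j·6283·0.015 = 0 + j94.25 Ω
  C: Z = 1/(jωC) = -j/(ω·C) = 0 - j1.113 Ω
Step 3 — Series combination: Z_total = R + L + C = 1680 + j93.13 Ω = 1683∠3.2° Ω.
Step 4 — Power factor: PF = cos(φ) = Re(Z)/|Z| = 1680/1682.6 = 0.9985.
Step 5 — Type: Im(Z) = 93.13 ⇒ lagging (phase φ = 3.2°).

PF = 0.9985 (lagging, φ = 3.2°)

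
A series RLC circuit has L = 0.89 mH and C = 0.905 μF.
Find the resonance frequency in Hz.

Step 1 — Resonance condition Im(Z)=0 gives ω₀ = 1/√(LC).
Step 2 — ω₀ = 1/√(0.00089·9.05e-07) = 3.524e+04 rad/s.
Step 3 — f₀ = ω₀/(2π) = 5608 Hz.

f₀ = 5608 Hz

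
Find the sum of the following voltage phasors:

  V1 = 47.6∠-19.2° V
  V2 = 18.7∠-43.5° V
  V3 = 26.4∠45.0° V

Step 1 — Convert each phasor to rectangular form:
  V1 = 47.6·(cos(-19.2°) + j·sin(-19.2°)) = 44.95 - j15.65 V
  V2 = 18.7·(cos(-43.5°) + j·sin(-43.5°)) = 13.56 - j12.87 V
  V3 = 26.4·(cos(45.0°) + j·sin(45.0°)) = 18.67 + j18.67 V
Step 2 — Sum components: V_total = 77.18 - j9.859 V.
Step 3 — Convert to polar: |V_total| = 77.81 V, ∠V_total = -7.3°.

V_total = 77.81∠-7.3° V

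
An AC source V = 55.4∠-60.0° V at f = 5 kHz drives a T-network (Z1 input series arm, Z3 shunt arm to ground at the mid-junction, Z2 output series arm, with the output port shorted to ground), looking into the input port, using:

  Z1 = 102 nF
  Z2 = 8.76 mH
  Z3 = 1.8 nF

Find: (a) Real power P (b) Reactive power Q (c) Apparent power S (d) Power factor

Step 1 — Angular frequency: ω = 2π·f = 2π·5000 = 3.142e+04 rad/s.
Step 2 — Component impedances:
  Z1: Z = 1/(jωC) = -j/(ω·C) = 0 - j312.1 Ω
  Z2: Z = jωL = j·3.142e+04·0.00876 = 0 + j275.2 Ω
  Z3: Z = 1/(jωC) = -j/(ω·C) = 0 - j1.768e+04 Ω
Step 3 — With the output port shorted to ground, the output series arm Z2 runs from the junction to ground; the shunt arm Z3 also runs from the junction to ground. They appear in parallel: Z3 || Z2 = 0 + j279.6 Ω.
Step 4 — Series with input arm Z1: Z_in = Z1 + (Z3 || Z2) = 0 - j32.51 Ω = 32.51∠-90.0° Ω.
Step 5 — Source phasor: V = 55.4∠-60.0° V = 27.7 - j47.98 V.
Step 6 — Current: I = V / Z = 1.476 + j0.8519 A = 1.704∠30.0° A.
Step 7 — Complex power: S = V·I* = 0 - j94.39 VA.
Step 8 — Real power: P = Re(S) = 0 W.
Step 9 — Reactive power: Q = Im(S) = -94.39 VAR.
Step 10 — Apparent power: |S| = 94.39 VA.
Step 11 — Power factor: PF = P/|S| = 0 (leading).

(a) P = 0 W  (b) Q = -94.39 VAR  (c) S = 94.39 VA  (d) PF = 0 (leading)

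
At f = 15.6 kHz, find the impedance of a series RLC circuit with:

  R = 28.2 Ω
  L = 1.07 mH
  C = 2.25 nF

Step 1 — Angular frequency: ω = 2π·f = 2π·1.56e+04 = 9.802e+04 rad/s.
Step 2 — Component impedances:
  R: Z = R = 28.2 Ω
  L: Z = jωL = j·9.802e+04·0.00107 = 0 + j104.9 Ω
  C: Z = 1/(jωC) = -j/(ω·C) = 0 - j4534 Ω
Step 3 — Series combination: Z_total = R + L + C = 28.2 - j4429 Ω = 4430∠-89.6° Ω.

Z = 28.2 - j4429 Ω = 4430∠-89.6° Ω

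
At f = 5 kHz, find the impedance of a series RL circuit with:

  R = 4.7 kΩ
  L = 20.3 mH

Step 1 — Angular frequency: ω = 2π·f = 2π·5000 = 3.142e+04 rad/s.
Step 2 — Component impedances:
  R: Z = R = 4700 Ω
  L: Z = jωL = j·3.142e+04·0.0203 = 0 + j637.7 Ω
Step 3 — Series combination: Z_total = R + L = 4700 + j637.7 Ω = 4743∠7.7° Ω.

Z = 4700 + j637.7 Ω = 4743∠7.7° Ω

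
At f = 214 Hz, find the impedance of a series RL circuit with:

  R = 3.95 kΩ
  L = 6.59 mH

Step 1 — Angular frequency: ω = 2π·f = 2π·214 = 1345 rad/s.
Step 2 — Component impedances:
  R: Z = R = 3950 Ω
  L: Z = jωL = j·1345·0.00659 = 0 + j8.861 Ω
Step 3 — Series combination: Z_total = R + L = 3950 + j8.861 Ω = 3950∠0.1° Ω.

Z = 3950 + j8.861 Ω = 3950∠0.1° Ω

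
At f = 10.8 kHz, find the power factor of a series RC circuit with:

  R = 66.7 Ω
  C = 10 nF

Step 1 — Angular frequency: ω = 2π·f = 2π·1.08e+04 = 6.786e+04 rad/s.
Step 2 — Component impedances:
  R: Z = R = 66.7 Ω
  C: Z = 1/(jωC) = -j/(ω·C) = 0 - j1474 Ω
Step 3 — Series combination: Z_total = R + C = 66.7 - j1474 Ω = 1475∠-87.4° Ω.
Step 4 — Power factor: PF = cos(φ) = Re(Z)/|Z| = 66.7/1475 = 0.04522.
Step 5 — Type: Im(Z) = -1474 ⇒ leading (phase φ = -87.4°).

PF = 0.04522 (leading, φ = -87.4°)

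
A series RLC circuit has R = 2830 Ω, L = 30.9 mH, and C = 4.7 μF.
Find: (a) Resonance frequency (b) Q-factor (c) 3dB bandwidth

Step 1 — Resonance: ω₀ = 1/√(LC) = 1/√(0.0309·4.7e-06) = 2624 rad/s.
Step 2 — f₀ = ω₀/(2π) = 417.6 Hz.
Step 3 — Series Q: Q = ω₀L/R = 2624·0.0309/2830 = 0.02865.
Step 4 — Bandwidth: Δω = ω₀/Q = 9.159e+04 rad/s; BW = Δω/(2π) = 1.458e+04 Hz.

(a) f₀ = 417.6 Hz  (b) Q = 0.02865  (c) BW = 1.458e+04 Hz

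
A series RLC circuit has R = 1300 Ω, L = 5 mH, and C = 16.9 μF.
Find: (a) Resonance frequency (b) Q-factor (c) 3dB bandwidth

Step 1 — Resonance: ω₀ = 1/√(LC) = 1/√(0.005·1.69e-05) = 3440 rad/s.
Step 2 — f₀ = ω₀/(2π) = 547.5 Hz.
Step 3 — Series Q: Q = ω₀L/R = 3440·0.005/1300 = 0.01323.
Step 4 — Bandwidth: Δω = ω₀/Q = 2.6e+05 rad/s; BW = Δω/(2π) = 4.138e+04 Hz.

(a) f₀ = 547.5 Hz  (b) Q = 0.01323  (c) BW = 4.138e+04 Hz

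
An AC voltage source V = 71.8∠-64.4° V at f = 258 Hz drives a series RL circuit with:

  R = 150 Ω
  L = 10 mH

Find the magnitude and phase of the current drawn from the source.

Step 1 — Angular frequency: ω = 2π·f = 2π·258 = 1621 rad/s.
Step 2 — Component impedances:
  R: Z = R = 150 Ω
  L: Z = jωL = j·1621·0.01 = 0 + j16.21 Ω
Step 3 — Series combination: Z_total = R + L = 150 + j16.21 Ω = 150.9∠6.2° Ω.
Step 4 — Source phasor: V = 71.8∠-64.4° V = 31.02 - j64.75 V.
Step 5 — Ohm's law: I = V / Z_total = (31.02 - j64.75) / (150 + j16.21) = 0.1583 - j0.4488 A.
Step 6 — Convert to polar: |I| = 0.4759 A, ∠I = -70.6°.

I = 0.4759∠-70.6° A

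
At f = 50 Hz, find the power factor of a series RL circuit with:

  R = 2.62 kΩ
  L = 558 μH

Step 1 — Angular frequency: ω = 2π·f = 2π·50 = 314.2 rad/s.
Step 2 — Component impedances:
  R: Z = R = 2620 Ω
  L: Z = jωL = j·314.2·0.000558 = 0 + j0.1753 Ω
Step 3 — Series combination: Z_total = R + L = 2620 + j0.1753 Ω = 2620∠0.0° Ω.
Step 4 — Power factor: PF = cos(φ) = Re(Z)/|Z| = 2620/2620 = 1.
Step 5 — Type: Im(Z) = 0.1753 ⇒ lagging (phase φ = 0.0°).

PF = 1 (lagging, φ = 0.0°)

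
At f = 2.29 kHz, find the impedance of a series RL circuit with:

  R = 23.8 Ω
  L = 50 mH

Step 1 — Angular frequency: ω = 2π·f = 2π·2290 = 1.439e+04 rad/s.
Step 2 — Component impedances:
  R: Z = R = 23.8 Ω
  L: Z = jωL = j·1.439e+04·0.05 = 0 + j719.4 Ω
Step 3 — Series combination: Z_total = R + L = 23.8 + j719.4 Ω = 719.8∠88.1° Ω.

Z = 23.8 + j719.4 Ω = 719.8∠88.1° Ω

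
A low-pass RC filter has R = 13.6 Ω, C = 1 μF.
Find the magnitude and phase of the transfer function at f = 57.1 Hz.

Step 1 — Angular frequency: ω = 2π·57.1 = 358.8 rad/s.
Step 2 — Transfer function: H(jω) = 1/(1 + jωRC).
Step 3 — Denominator: 1 + jωRC = 1 + j·358.8·13.6·1e-06 = 1 + j0.004879.
Step 4 — H = 1 - j0.004879.
Step 5 — Magnitude: |H| = 1 (-0.0 dB); phase: φ = -0.3°.

|H| = 1 (-0.0 dB), φ = -0.3°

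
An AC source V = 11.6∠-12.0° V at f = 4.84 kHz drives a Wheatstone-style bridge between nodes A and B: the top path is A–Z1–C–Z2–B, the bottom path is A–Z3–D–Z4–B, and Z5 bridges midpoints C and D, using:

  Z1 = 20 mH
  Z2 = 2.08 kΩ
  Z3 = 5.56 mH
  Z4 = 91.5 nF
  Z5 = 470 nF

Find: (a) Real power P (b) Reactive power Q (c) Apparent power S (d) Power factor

Step 1 — Angular frequency: ω = 2π·f = 2π·4840 = 3.041e+04 rad/s.
Step 2 — Component impedances:
  Z1: Z = jωL = j·3.041e+04·0.02 = 0 + j608.2 Ω
  Z2: Z = R = 2080 Ω
  Z3: Z = jωL = j·3.041e+04·0.00556 = 0 + j169.1 Ω
  Z4: Z = 1/(jωC) = -j/(ω·C) = 0 - j359.4 Ω
  Z5: Z = 1/(jωC) = -j/(ω·C) = 0 - j69.96 Ω
Step 3 — Bridge requires nodal analysis (the Z5 bridge couples midpoints C and D, so the two paths cannot be reduced to a simple series/parallel combination). Setting node B to ground and injecting 1 A at node A, the 3-node admittance system at A, C, D solves to V_A = Z_AB = 65.14 - j217.1 Ω = 226.6∠-73.3° Ω.
Step 4 — Source phasor: V = 11.6∠-12.0° V = 11.35 - j2.412 V.
Step 5 — Current: I = V / Z = 0.02459 + j0.0449 A = 0.05119∠61.3° A.
Step 6 — Complex power: S = V·I* = 0.1707 - j0.5687 VA.
Step 7 — Real power: P = Re(S) = 0.1707 W.
Step 8 — Reactive power: Q = Im(S) = -0.5687 VAR.
Step 9 — Apparent power: |S| = 0.5938 VA.
Step 10 — Power factor: PF = P/|S| = 0.2875 (leading).

(a) P = 0.1707 W  (b) Q = -0.5687 VAR  (c) S = 0.5938 VA  (d) PF = 0.2875 (leading)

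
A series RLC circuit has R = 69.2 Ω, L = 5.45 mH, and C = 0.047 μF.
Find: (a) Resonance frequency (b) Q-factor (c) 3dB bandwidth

Step 1 — Resonance condition Im(Z)=0 gives ω₀ = 1/√(LC).
Step 2 — ω₀ = 1/√(0.00545·4.7e-08) = 6.248e+04 rad/s.
Step 3 — f₀ = ω₀/(2π) = 9944 Hz.
Step 4 — Series Q: Q = ω₀L/R = 6.248e+04·0.00545/69.2 = 4.921.
Step 5 — 3dB bandwidth: Δω = ω₀/Q = 1.27e+04 rad/s; BW = Δω/(2π) = 2021 Hz.

(a) f₀ = 9944 Hz  (b) Q = 4.921  (c) BW = 2021 Hz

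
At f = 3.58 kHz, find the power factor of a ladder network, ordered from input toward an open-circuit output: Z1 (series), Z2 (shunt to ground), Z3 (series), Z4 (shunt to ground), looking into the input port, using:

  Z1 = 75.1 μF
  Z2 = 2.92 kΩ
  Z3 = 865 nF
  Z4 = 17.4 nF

Step 1 — Angular frequency: ω = 2π·f = 2π·3580 = 2.249e+04 rad/s.
Step 2 — Component impedances:
  Z1: Z = 1/(jωC) = -j/(ω·C) = 0 - j0.592 Ω
  Z2: Z = R = 2920 Ω
  Z3: Z = 1/(jωC) = -j/(ω·C) = 0 - j51.4 Ω
  Z4: Z = 1/(jωC) = -j/(ω·C) = 0 - j2555 Ω
Step 3 — Ladder network (open output): work backward from the far end, alternating series and parallel combinations. Z_in = 1295 - j1451 Ω = 1945∠-48.3° Ω.
Step 4 — Power factor: PF = cos(φ) = Re(Z)/|Z| = 1295/1945 = 0.6658.
Step 5 — Type: Im(Z) = -1451 ⇒ leading (phase φ = -48.3°).

PF = 0.6658 (leading, φ = -48.3°)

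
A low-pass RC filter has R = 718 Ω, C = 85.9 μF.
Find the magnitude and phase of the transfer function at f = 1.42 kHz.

Step 1 — Angular frequency: ω = 2π·1420 = 8922 rad/s.
Step 2 — Transfer function: H(jω) = 1/(1 + jωRC).
Step 3 — Denominator: 1 + jωRC = 1 + j·8922·718·8.59e-05 = 1 + j550.3.
Step 4 — H = 3.302e-06 - j0.001817.
Step 5 — Magnitude: |H| = 0.001817 (-54.8 dB); phase: φ = -89.9°.

|H| = 0.001817 (-54.8 dB), φ = -89.9°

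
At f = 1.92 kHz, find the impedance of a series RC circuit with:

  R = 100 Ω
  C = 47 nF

Step 1 — Angular frequency: ω = 2π·f = 2π·1920 = 1.206e+04 rad/s.
Step 2 — Component impedances:
  R: Z = R = 100 Ω
  C: Z = 1/(jωC) = -j/(ω·C) = 0 - j1764 Ω
Step 3 — Series combination: Z_total = R + C = 100 - j1764 Ω = 1767∠-86.8° Ω.

Z = 100 - j1764 Ω = 1767∠-86.8° Ω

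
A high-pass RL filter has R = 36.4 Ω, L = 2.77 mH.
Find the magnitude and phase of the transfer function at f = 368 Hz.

Step 1 — Angular frequency: ω = 2π·368 = 2312 rad/s.
Step 2 — Transfer function: H(jω) = jωL/(R + jωL).
Step 3 — Numerator jωL = j·6.405; denominator R + jωL = 36.4 + j6.405.
Step 4 — H = 0.03003 + j0.1707.
Step 5 — Magnitude: |H| = 0.1733 (-15.2 dB); phase: φ = 80.0°.

|H| = 0.1733 (-15.2 dB), φ = 80.0°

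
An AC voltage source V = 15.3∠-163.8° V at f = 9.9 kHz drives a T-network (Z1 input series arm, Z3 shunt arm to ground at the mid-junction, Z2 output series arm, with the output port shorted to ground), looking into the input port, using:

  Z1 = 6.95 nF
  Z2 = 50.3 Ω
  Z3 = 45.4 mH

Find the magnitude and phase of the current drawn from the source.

Step 1 — Angular frequency: ω = 2π·f = 2π·9900 = 6.22e+04 rad/s.
Step 2 — Component impedances:
  Z1: Z = 1/(jωC) = -j/(ω·C) = 0 - j2313 Ω
  Z2: Z = R = 50.3 Ω
  Z3: Z = jωL = j·6.22e+04·0.0454 = 0 + j2824 Ω
Step 3 — With the output port shorted to ground, the output series arm Z2 runs from the junction to ground; the shunt arm Z3 also runs from the junction to ground. They appear in parallel: Z3 || Z2 = 50.28 + j0.8956 Ω.
Step 4 — Series with input arm Z1: Z_in = Z1 + (Z3 || Z2) = 50.28 - j2312 Ω = 2313∠-88.8° Ω.
Step 5 — Source phasor: V = 15.3∠-163.8° V = -14.69 - j4.269 V.
Step 6 — Ohm's law: I = V / Z_total = (-14.69 - j4.269) / (50.28 - j2312) = 0.001707 - j0.006391 A.
Step 7 — Convert to polar: |I| = 0.006615 A, ∠I = -75.0°.

I = 0.006615∠-75.0° A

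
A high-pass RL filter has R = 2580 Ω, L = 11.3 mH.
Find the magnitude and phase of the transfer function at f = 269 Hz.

Step 1 — Angular frequency: ω = 2π·269 = 1690 rad/s.
Step 2 — Transfer function: H(jω) = jωL/(R + jωL).
Step 3 — Numerator jωL = j·19.1; denominator R + jωL = 2580 + j19.1.
Step 4 — H = 5.48e-05 + j0.007402.
Step 5 — Magnitude: |H| = 0.007403 (-42.6 dB); phase: φ = 89.6°.

|H| = 0.007403 (-42.6 dB), φ = 89.6°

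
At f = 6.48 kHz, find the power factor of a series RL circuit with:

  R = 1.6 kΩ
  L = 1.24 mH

Step 1 — Angular frequency: ω = 2π·f = 2π·6480 = 4.072e+04 rad/s.
Step 2 — Component impedances:
  R: Z = R = 1600 Ω
  L: Z = jωL = j·4.072e+04·0.00124 = 0 + j50.49 Ω
Step 3 — Series combination: Z_total = R + L = 1600 + j50.49 Ω = 1601∠1.8° Ω.
Step 4 — Power factor: PF = cos(φ) = Re(Z)/|Z| = 1600/1600.8 = 0.9995.
Step 5 — Type: Im(Z) = 50.49 ⇒ lagging (phase φ = 1.8°).

PF = 0.9995 (lagging, φ = 1.8°)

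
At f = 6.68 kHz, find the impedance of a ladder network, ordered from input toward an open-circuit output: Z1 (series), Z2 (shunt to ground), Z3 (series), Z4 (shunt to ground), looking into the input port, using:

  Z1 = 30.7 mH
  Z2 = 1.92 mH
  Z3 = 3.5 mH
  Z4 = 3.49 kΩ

Step 1 — Angular frequency: ω = 2π·f = 2π·6680 = 4.197e+04 rad/s.
Step 2 — Component impedances:
  Z1: Z = jωL = j·4.197e+04·0.0307 = 0 + j1289 Ω
  Z2: Z = jωL = j·4.197e+04·0.00192 = 0 + j80.59 Ω
  Z3: Z = jωL = j·4.197e+04·0.0035 = 0 + j146.9 Ω
  Z4: Z = R = 3490 Ω
Step 3 — Ladder network (open output): work backward from the far end, alternating series and parallel combinations. Z_in = 1.853 + j1369 Ω = 1369∠89.9° Ω.

Z = 1.853 + j1369 Ω = 1369∠89.9° Ω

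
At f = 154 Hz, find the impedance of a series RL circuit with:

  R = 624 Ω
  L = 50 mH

Step 1 — Angular frequency: ω = 2π·f = 2π·154 = 967.6 rad/s.
Step 2 — Component impedances:
  R: Z = R = 624 Ω
  L: Z = jωL = j·967.6·0.05 = 0 + j48.38 Ω
Step 3 — Series combination: Z_total = R + L = 624 + j48.38 Ω = 625.9∠4.4° Ω.

Z = 624 + j48.38 Ω = 625.9∠4.4° Ω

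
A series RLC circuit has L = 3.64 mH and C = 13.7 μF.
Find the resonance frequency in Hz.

Step 1 — Resonance condition Im(Z)=0 gives ω₀ = 1/√(LC).
Step 2 — ω₀ = 1/√(0.00364·1.37e-05) = 4478 rad/s.
Step 3 — f₀ = ω₀/(2π) = 712.7 Hz.

f₀ = 712.7 Hz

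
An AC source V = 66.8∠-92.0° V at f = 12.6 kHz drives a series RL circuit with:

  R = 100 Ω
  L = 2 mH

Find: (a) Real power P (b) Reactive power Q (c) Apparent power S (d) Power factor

Step 1 — Angular frequency: ω = 2π·f = 2π·1.26e+04 = 7.917e+04 rad/s.
Step 2 — Component impedances:
  R: Z = R = 100 Ω
  L: Z = jωL = j·7.917e+04·0.002 = 0 + j158.3 Ω
Step 3 — Series combination: Z_total = R + L = 100 + j158.3 Ω = 187.3∠57.7° Ω.
Step 4 — Source phasor: V = 66.8∠-92.0° V = -2.331 - j66.76 V.
Step 5 — Current: I = V / Z = -0.3081 - j0.1798 A = 0.3567∠-149.7° A.
Step 6 — Complex power: S = V·I* = 12.72 + j20.15 VA.
Step 7 — Real power: P = Re(S) = 12.72 W.
Step 8 — Reactive power: Q = Im(S) = 20.15 VAR.
Step 9 — Apparent power: |S| = 23.83 VA.
Step 10 — Power factor: PF = P/|S| = 0.534 (lagging).

(a) P = 12.72 W  (b) Q = 20.15 VAR  (c) S = 23.83 VA  (d) PF = 0.534 (lagging)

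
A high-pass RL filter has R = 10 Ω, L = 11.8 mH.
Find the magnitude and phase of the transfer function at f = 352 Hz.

Step 1 — Angular frequency: ω = 2π·352 = 2212 rad/s.
Step 2 — Transfer function: H(jω) = jωL/(R + jωL).
Step 3 — Numerator jωL = j·26.1; denominator R + jωL = 10 + j26.1.
Step 4 — H = 0.872 + j0.3341.
Step 5 — Magnitude: |H| = 0.9338 (-0.6 dB); phase: φ = 21.0°.

|H| = 0.9338 (-0.6 dB), φ = 21.0°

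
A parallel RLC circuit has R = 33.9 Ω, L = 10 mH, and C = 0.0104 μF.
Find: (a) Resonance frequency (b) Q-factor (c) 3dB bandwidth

Step 1 — Resonance: ω₀ = 1/√(LC) = 1/√(0.01·1.04e-08) = 9.806e+04 rad/s.
Step 2 — f₀ = ω₀/(2π) = 1.561e+04 Hz.
Step 3 — Parallel Q: Q = R/(ω₀L) = 33.9/(9.806e+04·0.01) = 0.03457.
Step 4 — Bandwidth: Δω = ω₀/Q = 2.836e+06 rad/s; BW = Δω/(2π) = 4.514e+05 Hz.

(a) f₀ = 1.561e+04 Hz  (b) Q = 0.03457  (c) BW = 4.514e+05 Hz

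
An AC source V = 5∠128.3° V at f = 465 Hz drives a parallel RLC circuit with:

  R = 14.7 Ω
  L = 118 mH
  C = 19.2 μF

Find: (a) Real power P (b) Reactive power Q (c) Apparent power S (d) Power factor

Step 1 — Angular frequency: ω = 2π·f = 2π·465 = 2922 rad/s.
Step 2 — Component impedances:
  R: Z = R = 14.7 Ω
  L: Z = jωL = j·2922·0.118 = 0 + j344.8 Ω
  C: Z = 1/(jωC) = -j/(ω·C) = 0 - j17.83 Ω
Step 3 — Parallel combination: 1/Z_total = 1/R + 1/L + 1/C; Z_total = 9.122 - j7.133 Ω = 11.58∠-38.0° Ω.
Step 4 — Source phasor: V = 5∠128.3° V = -3.099 + j3.924 V.
Step 5 — Current: I = V / Z = -0.4195 + j0.1021 A = 0.4318∠166.3° A.
Step 6 — Complex power: S = V·I* = 1.701 - j1.33 VA.
Step 7 — Real power: P = Re(S) = 1.701 W.
Step 8 — Reactive power: Q = Im(S) = -1.33 VAR.
Step 9 — Apparent power: |S| = 2.159 VA.
Step 10 — Power factor: PF = P/|S| = 0.7877 (leading).

(a) P = 1.701 W  (b) Q = -1.33 VAR  (c) S = 2.159 VA  (d) PF = 0.7877 (leading)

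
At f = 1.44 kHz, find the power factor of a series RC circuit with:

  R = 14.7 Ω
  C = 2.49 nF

Step 1 — Angular frequency: ω = 2π·f = 2π·1440 = 9048 rad/s.
Step 2 — Component impedances:
  R: Z = R = 14.7 Ω
  C: Z = 1/(jωC) = -j/(ω·C) = 0 - j4.439e+04 Ω
Step 3 — Series combination: Z_total = R + C = 14.7 - j4.439e+04 Ω = 4.439e+04∠-90.0° Ω.
Step 4 — Power factor: PF = cos(φ) = Re(Z)/|Z| = 14.7/4.439e+04 = 0.0003312.
Step 5 — Type: Im(Z) = -4.439e+04 ⇒ leading (phase φ = -90.0°).

PF = 0.0003312 (leading, φ = -90.0°)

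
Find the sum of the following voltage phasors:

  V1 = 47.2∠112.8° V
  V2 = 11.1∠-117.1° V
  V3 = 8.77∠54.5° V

Step 1 — Convert each phasor to rectangular form:
  V1 = 47.2·(cos(112.8°) + j·sin(112.8°)) = -18.29 + j43.51 V
  V2 = 11.1·(cos(-117.1°) + j·sin(-117.1°)) = -5.057 - j9.881 V
  V3 = 8.77·(cos(54.5°) + j·sin(54.5°)) = 5.093 + j7.14 V
Step 2 — Sum components: V_total = -18.25 + j40.77 V.
Step 3 — Convert to polar: |V_total| = 44.67 V, ∠V_total = 114.1°.

V_total = 44.67∠114.1° V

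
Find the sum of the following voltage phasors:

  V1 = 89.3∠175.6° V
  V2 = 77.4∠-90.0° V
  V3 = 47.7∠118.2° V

Step 1 — Convert each phasor to rectangular form:
  V1 = 89.3·(cos(175.6°) + j·sin(175.6°)) = -89.04 + j6.851 V
  V2 = 77.4·(cos(-90.0°) + j·sin(-90.0°)) = 0 - j77.4 V
  V3 = 47.7·(cos(118.2°) + j·sin(118.2°)) = -22.54 + j42.04 V
Step 2 — Sum components: V_total = -111.6 - j28.51 V.
Step 3 — Convert to polar: |V_total| = 115.2 V, ∠V_total = -165.7°.

V_total = 115.2∠-165.7° V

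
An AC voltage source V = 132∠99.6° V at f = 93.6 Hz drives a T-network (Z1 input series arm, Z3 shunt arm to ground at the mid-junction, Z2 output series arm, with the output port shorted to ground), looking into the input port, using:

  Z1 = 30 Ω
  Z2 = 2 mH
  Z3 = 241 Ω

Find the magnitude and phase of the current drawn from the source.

Step 1 — Angular frequency: ω = 2π·f = 2π·93.6 = 588.1 rad/s.
Step 2 — Component impedances:
  Z1: Z = R = 30 Ω
  Z2: Z = jωL = j·588.1·0.002 = 0 + j1.176 Ω
  Z3: Z = R = 241 Ω
Step 3 — With the output port shorted to ground, the output series arm Z2 runs from the junction to ground; the shunt arm Z3 also runs from the junction to ground. They appear in parallel: Z3 || Z2 = 0.00574 + j1.176 Ω.
Step 4 — Series with input arm Z1: Z_in = Z1 + (Z3 || Z2) = 30.01 + j1.176 Ω = 30.03∠2.2° Ω.
Step 5 — Source phasor: V = 132∠99.6° V = -22.01 + j130.2 V.
Step 6 — Ohm's law: I = V / Z_total = (-22.01 + j130.2) / (30.01 + j1.176) = -0.5628 + j4.36 A.
Step 7 — Convert to polar: |I| = 4.396 A, ∠I = 97.4°.

I = 4.396∠97.4° A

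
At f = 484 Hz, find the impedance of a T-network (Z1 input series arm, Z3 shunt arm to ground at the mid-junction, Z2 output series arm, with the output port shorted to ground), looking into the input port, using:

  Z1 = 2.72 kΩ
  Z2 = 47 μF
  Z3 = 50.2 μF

Step 1 — Angular frequency: ω = 2π·f = 2π·484 = 3041 rad/s.
Step 2 — Component impedances:
  Z1: Z = R = 2720 Ω
  Z2: Z = 1/(jωC) = -j/(ω·C) = 0 - j6.996 Ω
  Z3: Z = 1/(jωC) = -j/(ω·C) = 0 - j6.55 Ω
Step 3 — With the output port shorted to ground, the output series arm Z2 runs from the junction to ground; the shunt arm Z3 also runs from the junction to ground. They appear in parallel: Z3 || Z2 = 0 - j3.383 Ω.
Step 4 — Series with input arm Z1: Z_in = Z1 + (Z3 || Z2) = 2720 - j3.383 Ω = 2720∠-0.1° Ω.

Z = 2720 - j3.383 Ω = 2720∠-0.1° Ω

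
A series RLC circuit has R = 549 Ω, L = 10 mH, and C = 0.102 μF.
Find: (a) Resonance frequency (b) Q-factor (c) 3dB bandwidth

Step 1 — Resonance: ω₀ = 1/√(LC) = 1/√(0.01·1.02e-07) = 3.131e+04 rad/s.
Step 2 — f₀ = ω₀/(2π) = 4983 Hz.
Step 3 — Series Q: Q = ω₀L/R = 3.131e+04·0.01/549 = 0.5703.
Step 4 — Bandwidth: Δω = ω₀/Q = 5.49e+04 rad/s; BW = Δω/(2π) = 8738 Hz.

(a) f₀ = 4983 Hz  (b) Q = 0.5703  (c) BW = 8738 Hz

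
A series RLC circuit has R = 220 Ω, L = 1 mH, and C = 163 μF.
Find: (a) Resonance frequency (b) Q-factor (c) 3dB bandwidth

Step 1 — Resonance: ω₀ = 1/√(LC) = 1/√(0.001·0.000163) = 2477 rad/s.
Step 2 — f₀ = ω₀/(2π) = 394.2 Hz.
Step 3 — Series Q: Q = ω₀L/R = 2477·0.001/220 = 0.01126.
Step 4 — Bandwidth: Δω = ω₀/Q = 2.2e+05 rad/s; BW = Δω/(2π) = 3.501e+04 Hz.

(a) f₀ = 394.2 Hz  (b) Q = 0.01126  (c) BW = 3.501e+04 Hz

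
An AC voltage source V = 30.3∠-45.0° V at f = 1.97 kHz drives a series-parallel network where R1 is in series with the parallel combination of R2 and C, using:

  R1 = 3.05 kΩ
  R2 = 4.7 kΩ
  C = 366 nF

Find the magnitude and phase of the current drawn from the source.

Step 1 — Angular frequency: ω = 2π·f = 2π·1970 = 1.238e+04 rad/s.
Step 2 — Component impedances:
  R1: Z = R = 3050 Ω
  R2: Z = R = 4700 Ω
  C: Z = 1/(jωC) = -j/(ω·C) = 0 - j220.7 Ω
Step 3 — Parallel branch: R2 || C = 1/(1/R2 + 1/C) = 10.34 - j220.3 Ω.
Step 4 — Series with R1: Z_total = R1 + (R2 || C) = 3060 - j220.3 Ω = 3068∠-4.1° Ω.
Step 5 — Source phasor: V = 30.3∠-45.0° V = 21.43 - j21.43 V.
Step 6 — Ohm's law: I = V / Z_total = (21.43 - j21.43) / (3060 - j220.3) = 0.007466 - j0.006464 A.
Step 7 — Convert to polar: |I| = 0.009875 A, ∠I = -40.9°.

I = 0.009875∠-40.9° A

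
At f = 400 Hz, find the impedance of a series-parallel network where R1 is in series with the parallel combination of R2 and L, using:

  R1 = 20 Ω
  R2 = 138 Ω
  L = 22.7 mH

Step 1 — Angular frequency: ω = 2π·f = 2π·400 = 2513 rad/s.
Step 2 — Component impedances:
  R1: Z = R = 20 Ω
  R2: Z = R = 138 Ω
  L: Z = jωL = j·2513·0.0227 = 0 + j57.05 Ω
Step 3 — Parallel branch: R2 || L = 1/(1/R2 + 1/L) = 20.14 + j48.72 Ω.
Step 4 — Series with R1: Z_total = R1 + (R2 || L) = 40.14 + j48.72 Ω = 63.13∠50.5° Ω.

Z = 40.14 + j48.72 Ω = 63.13∠50.5° Ω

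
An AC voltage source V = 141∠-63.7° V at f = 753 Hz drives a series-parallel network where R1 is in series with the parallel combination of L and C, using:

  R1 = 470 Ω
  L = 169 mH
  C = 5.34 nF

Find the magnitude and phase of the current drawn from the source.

Step 1 — Angular frequency: ω = 2π·f = 2π·753 = 4731 rad/s.
Step 2 — Component impedances:
  R1: Z = R = 470 Ω
  L: Z = jωL = j·4731·0.169 = 0 + j799.6 Ω
  C: Z = 1/(jωC) = -j/(ω·C) = 0 - j3.958e+04 Ω
Step 3 — Parallel branch: L || C = 1/(1/L + 1/C) = 0 + j816.1 Ω.
Step 4 — Series with R1: Z_total = R1 + (L || C) = 470 + j816.1 Ω = 941.7∠60.1° Ω.
Step 5 — Source phasor: V = 141∠-63.7° V = 62.47 - j126.4 V.
Step 6 — Ohm's law: I = V / Z_total = (62.47 - j126.4) / (470 + j816.1) = -0.08321 - j0.1245 A.
Step 7 — Convert to polar: |I| = 0.1497 A, ∠I = -123.8°.

I = 0.1497∠-123.8° A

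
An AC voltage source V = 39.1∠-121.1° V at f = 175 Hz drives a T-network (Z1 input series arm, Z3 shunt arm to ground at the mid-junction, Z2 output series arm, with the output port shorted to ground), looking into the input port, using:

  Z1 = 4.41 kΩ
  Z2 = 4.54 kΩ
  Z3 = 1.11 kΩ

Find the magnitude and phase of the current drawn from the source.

Step 1 — Angular frequency: ω = 2π·f = 2π·175 = 1100 rad/s.
Step 2 — Component impedances:
  Z1: Z = R = 4410 Ω
  Z2: Z = R = 4540 Ω
  Z3: Z = R = 1110 Ω
Step 3 — With the output port shorted to ground, the output series arm Z2 runs from the junction to ground; the shunt arm Z3 also runs from the junction to ground. They appear in parallel: Z3 || Z2 = 891.9 Ω.
Step 4 — Series with input arm Z1: Z_in = Z1 + (Z3 || Z2) = 5302 Ω = 5302∠0.0° Ω.
Step 5 — Source phasor: V = 39.1∠-121.1° V = -20.2 - j33.48 V.
Step 6 — Ohm's law: I = V / Z_total = (-20.2 - j33.48) / (5302) = -0.003809 - j0.006315 A.
Step 7 — Convert to polar: |I| = 0.007375 A, ∠I = -121.1°.

I = 0.007375∠-121.1° A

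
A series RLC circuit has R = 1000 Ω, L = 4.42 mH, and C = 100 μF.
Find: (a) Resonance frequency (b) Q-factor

Step 1 — Resonance condition Im(Z)=0 gives ω₀ = 1/√(LC).
Step 2 — ω₀ = 1/√(0.00442·0.0001) = 1504 rad/s.
Step 3 — f₀ = ω₀/(2π) = 239.4 Hz.
Step 4 — Series Q: Q = ω₀L/R = 1504·0.00442/1000 = 0.006648.

(a) f₀ = 239.4 Hz  (b) Q = 0.006648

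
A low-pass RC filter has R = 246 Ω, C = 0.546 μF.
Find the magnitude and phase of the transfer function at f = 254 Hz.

Step 1 — Angular frequency: ω = 2π·254 = 1596 rad/s.
Step 2 — Transfer function: H(jω) = 1/(1 + jωRC).
Step 3 — Denominator: 1 + jωRC = 1 + j·1596·246·5.46e-07 = 1 + j0.2144.
Step 4 — H = 0.9561 - j0.2049.
Step 5 — Magnitude: |H| = 0.9778 (-0.2 dB); phase: φ = -12.1°.

|H| = 0.9778 (-0.2 dB), φ = -12.1°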